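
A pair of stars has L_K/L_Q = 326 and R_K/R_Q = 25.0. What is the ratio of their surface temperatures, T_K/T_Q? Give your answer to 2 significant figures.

0.85

L ∝ R²T⁴ gives T ∝ (L/R²)^(1/4), so
T_K/T_Q = (326 / 25.0²)^(1/4) = (0.5216)^(1/4) = 0.8498.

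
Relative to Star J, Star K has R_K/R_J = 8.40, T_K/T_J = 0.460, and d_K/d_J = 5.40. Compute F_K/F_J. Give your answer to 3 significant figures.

L_K/L_J = (R_K/R_J)²(T_K/T_J)⁴ = (8.40)² × (0.460)⁴ = 3.159.
F_K/F_J = (L_K/L_J)/(d_K/d_J)² = 3.159 / (5.40)² = 0.1083.

0.108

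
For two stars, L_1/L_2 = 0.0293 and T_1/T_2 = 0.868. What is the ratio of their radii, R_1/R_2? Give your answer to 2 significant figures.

0.23

L ∝ R²T⁴ gives R ∝ √L / T², so
R_1/R_2 = √(0.0293) / (0.868)² = 0.1712 / 0.7534 = 0.2272.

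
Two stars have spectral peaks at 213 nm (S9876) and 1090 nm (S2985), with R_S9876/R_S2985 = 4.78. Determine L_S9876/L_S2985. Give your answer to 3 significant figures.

1.57×10^4

Wien's law gives T ∝ 1/λ_max, so T_S9876/T_S2985 = λ_S2985/λ_S9876 = 1090/213 = 5.117.
Then L ∝ R²T⁴ gives L_S9876/L_S2985 = (4.78)² × (5.117)⁴ = 22.85 × 685.8 = 1.567×10^4.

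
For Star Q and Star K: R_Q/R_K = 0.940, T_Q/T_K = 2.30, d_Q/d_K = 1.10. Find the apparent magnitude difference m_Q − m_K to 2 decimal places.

-3.28

L_Q/L_K = (0.940)²(2.30)⁴ = 24.73.
F_Q/F_K = (L_Q/L_K)/(d_Q/d_K)² = 24.73/1.210 = 20.44.
m_Q − m_K = −2.5 log₁₀(20.44) = -3.28.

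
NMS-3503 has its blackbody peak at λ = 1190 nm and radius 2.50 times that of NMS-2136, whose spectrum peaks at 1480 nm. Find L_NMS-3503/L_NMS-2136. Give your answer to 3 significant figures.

Wien's law gives T ∝ 1/λ_max, so T_NMS-3503/T_NMS-2136 = λ_NMS-2136/λ_NMS-3503 = 1480/1190 = 1.244.
Then L ∝ R²T⁴ gives L_NMS-3503/L_NMS-2136 = (2.50)² × (1.244)⁴ = 6.250 × 2.393 = 14.95.

15.0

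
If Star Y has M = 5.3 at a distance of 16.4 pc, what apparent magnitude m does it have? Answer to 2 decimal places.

m = M + 5 log₁₀(d/10 pc) = 5.3 + 5 log₁₀(16.4/10)
  = 5.3 + 5 × 0.215 = 5.3 + 1.07 = 6.37.

6.37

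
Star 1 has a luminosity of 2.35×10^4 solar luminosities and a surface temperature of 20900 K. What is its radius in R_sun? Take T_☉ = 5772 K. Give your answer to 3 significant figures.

R/R_☉ = √(L/L_☉) / (T/T_☉)² = √(2.35×10^4) / (3.621)²
       = 153.3 / 13.11 = 11.69.

11.7 R_sun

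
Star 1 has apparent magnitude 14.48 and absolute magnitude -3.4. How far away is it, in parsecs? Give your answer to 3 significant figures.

m − M = 5 log₁₀(d/10 pc)
14.48 − (-3.4) = 17.88 = 5 log₁₀(d/10)
d = 10 × 10^(17.88/5) = 10 × 10^3.576 = 3.767×10^4 pc.

3.77×10^4 pc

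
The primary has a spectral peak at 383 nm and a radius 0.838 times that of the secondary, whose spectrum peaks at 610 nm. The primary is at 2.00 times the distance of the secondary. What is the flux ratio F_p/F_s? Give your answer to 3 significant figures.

Wien's law: T_p/T_s = λ_s/λ_p = 610/383 = 1.593.
L_p/L_s = (R_p/R_s)²(T_p/T_s)⁴ = (0.838)²(1.593)⁴ = 4.519.
F_p/F_s = (L_p/L_s)/(d_p/d_s)² = 4.519/(2.00)² = 1.130.

1.13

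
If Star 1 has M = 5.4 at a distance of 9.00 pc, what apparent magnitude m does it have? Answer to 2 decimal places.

5.17

m = M + 5 log₁₀(d/10 pc) = 5.4 + 5 log₁₀(9.00/10)
  = 5.4 + 5 × -0.046 = 5.4 + -0.23 = 5.17.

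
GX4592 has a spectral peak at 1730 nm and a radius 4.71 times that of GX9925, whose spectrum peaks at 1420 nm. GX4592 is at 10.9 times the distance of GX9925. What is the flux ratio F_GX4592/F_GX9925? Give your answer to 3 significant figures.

0.0848

Wien's law: T_GX4592/T_GX9925 = λ_GX9925/λ_GX4592 = 1420/1730 = 0.8208.
L_GX4592/L_GX9925 = (R_GX4592/R_GX9925)²(T_GX4592/T_GX9925)⁴ = (4.71)²(0.8208)⁴ = 10.07.
F_GX4592/F_GX9925 = (L_GX4592/L_GX9925)/(d_GX4592/d_GX9925)² = 10.07/(10.9)² = 0.08475.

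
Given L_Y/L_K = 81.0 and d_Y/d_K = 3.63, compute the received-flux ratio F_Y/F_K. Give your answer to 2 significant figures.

F = L/(4πd²), so F_Y/F_K = (L_Y/L_K) / (d_Y/d_K)²
= 81.0 / (3.63)² = 81.0 / 13.18 = 6.147.

6.1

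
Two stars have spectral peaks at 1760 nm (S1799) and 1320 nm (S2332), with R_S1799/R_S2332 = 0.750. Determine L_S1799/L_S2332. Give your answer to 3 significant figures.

0.178

Wien's law gives T ∝ 1/λ_max, so T_S1799/T_S2332 = λ_S2332/λ_S1799 = 1320/1760 = 0.7500.
Then L ∝ R²T⁴ gives L_S1799/L_S2332 = (0.750)² × (0.7500)⁴ = 0.5625 × 0.3164 = 0.1780.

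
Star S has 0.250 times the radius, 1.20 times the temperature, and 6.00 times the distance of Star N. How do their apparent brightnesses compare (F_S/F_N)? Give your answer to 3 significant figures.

L_S/L_N = (R_S/R_N)²(T_S/T_N)⁴ = (0.250)² × (1.20)⁴ = 0.1296.
F_S/F_N = (L_S/L_N)/(d_S/d_N)² = 0.1296 / (6.00)² = 0.003600.

0.00360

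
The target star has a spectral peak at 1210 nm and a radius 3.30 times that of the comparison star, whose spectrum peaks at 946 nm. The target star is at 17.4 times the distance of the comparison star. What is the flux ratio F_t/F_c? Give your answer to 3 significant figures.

Wien's law: T_t/T_c = λ_c/λ_t = 946/1210 = 0.7818.
L_t/L_c = (R_t/R_c)²(T_t/T_c)⁴ = (3.30)²(0.7818)⁴ = 4.069.
F_t/F_c = (L_t/L_c)/(d_t/d_c)² = 4.069/(17.4)² = 0.01344.

0.0134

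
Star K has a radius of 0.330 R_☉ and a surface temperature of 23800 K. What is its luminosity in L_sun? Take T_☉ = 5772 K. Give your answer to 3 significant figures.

31.5 L_sun

L/L_☉ = (R/R_☉)² (T/T_☉)⁴ = (0.330)² × (23800/5772)⁴
       = 0.1089 × (4.123)⁴ = 0.1089 × 289.1 = 31.48.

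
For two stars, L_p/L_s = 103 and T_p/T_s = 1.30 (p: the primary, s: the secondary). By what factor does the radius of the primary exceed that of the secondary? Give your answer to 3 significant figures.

L ∝ R²T⁴ gives R ∝ √L / T², so
R_p/R_s = √(103) / (1.30)² = 10.15 / 1.690 = 6.005.

6.01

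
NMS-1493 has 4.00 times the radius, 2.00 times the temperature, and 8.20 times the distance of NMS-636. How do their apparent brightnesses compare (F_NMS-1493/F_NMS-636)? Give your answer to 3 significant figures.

L_NMS-1493/L_NMS-636 = (R_NMS-1493/R_NMS-636)²(T_NMS-1493/T_NMS-636)⁴ = (4.00)² × (2.00)⁴ = 256.0.
F_NMS-1493/F_NMS-636 = (L_NMS-1493/L_NMS-636)/(d_NMS-1493/d_NMS-636)² = 256.0 / (8.20)² = 3.807.

3.81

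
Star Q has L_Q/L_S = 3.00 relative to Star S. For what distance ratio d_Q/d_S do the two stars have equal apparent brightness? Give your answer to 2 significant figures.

Equal flux requires L_Q/d_Q² = L_S/d_S², so d_Q/d_S = √(L_Q/L_S)
= √(3.00) = 1.732.

1.7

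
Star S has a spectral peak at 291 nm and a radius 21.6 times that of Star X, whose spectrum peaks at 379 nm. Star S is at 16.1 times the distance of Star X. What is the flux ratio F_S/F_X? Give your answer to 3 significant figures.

5.18

Wien's law: T_S/T_X = λ_X/λ_S = 379/291 = 1.302.
L_S/L_X = (R_S/R_X)²(T_S/T_X)⁴ = (21.6)²(1.302)⁴ = 1342.
F_S/F_X = (L_S/L_X)/(d_S/d_X)² = 1342/(16.1)² = 5.179.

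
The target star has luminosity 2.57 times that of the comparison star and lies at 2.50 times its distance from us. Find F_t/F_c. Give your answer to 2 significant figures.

F = L/(4πd²), so F_t/F_c = (L_t/L_c) / (d_t/d_c)²
= 2.57 / (2.50)² = 2.57 / 6.250 = 0.4112.

0.41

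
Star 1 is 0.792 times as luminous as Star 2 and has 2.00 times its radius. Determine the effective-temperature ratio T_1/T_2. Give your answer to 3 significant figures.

L ∝ R²T⁴ gives T ∝ (L/R²)^(1/4), so
T_1/T_2 = (0.792 / 2.00²)^(1/4) = (0.1980)^(1/4) = 0.6671.

0.667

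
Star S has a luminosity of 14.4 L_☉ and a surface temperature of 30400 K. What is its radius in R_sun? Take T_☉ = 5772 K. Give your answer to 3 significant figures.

R/R_☉ = √(L/L_☉) / (T/T_☉)² = √(14.4) / (5.267)²
       = 3.795 / 27.74 = 0.1368.

0.137 R_sun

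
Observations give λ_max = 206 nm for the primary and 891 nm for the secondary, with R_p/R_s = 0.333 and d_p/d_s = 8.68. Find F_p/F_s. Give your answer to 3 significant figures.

0.515

Wien's law: T_p/T_s = λ_s/λ_p = 891/206 = 4.325.
L_p/L_s = (R_p/R_s)²(T_p/T_s)⁴ = (0.333)²(4.325)⁴ = 38.81.
F_p/F_s = (L_p/L_s)/(d_p/d_s)² = 38.81/(8.68)² = 0.5151.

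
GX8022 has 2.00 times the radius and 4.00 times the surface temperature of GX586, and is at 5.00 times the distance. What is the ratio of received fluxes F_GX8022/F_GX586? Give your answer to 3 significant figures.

41.0

L_GX8022/L_GX586 = (R_GX8022/R_GX586)²(T_GX8022/T_GX586)⁴ = (2.00)² × (4.00)⁴ = 1024.
F_GX8022/F_GX586 = (L_GX8022/L_GX586)/(d_GX8022/d_GX586)² = 1024 / (5.00)² = 40.96.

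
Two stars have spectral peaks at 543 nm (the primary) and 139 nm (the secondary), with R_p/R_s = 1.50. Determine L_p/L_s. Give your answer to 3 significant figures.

Wien's law gives T ∝ 1/λ_max, so T_p/T_s = λ_s/λ_p = 139/543 = 0.2560.
Then L ∝ R²T⁴ gives L_p/L_s = (1.50)² × (0.2560)⁴ = 2.250 × 0.004294 = 0.009661.

0.00966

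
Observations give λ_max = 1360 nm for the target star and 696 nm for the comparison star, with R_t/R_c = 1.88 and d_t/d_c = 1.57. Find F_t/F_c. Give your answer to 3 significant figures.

0.0984

Wien's law: T_t/T_c = λ_c/λ_t = 696/1360 = 0.5118.
L_t/L_c = (R_t/R_c)²(T_t/T_c)⁴ = (1.88)²(0.5118)⁴ = 0.2424.
F_t/F_c = (L_t/L_c)/(d_t/d_c)² = 0.2424/(1.57)² = 0.09836.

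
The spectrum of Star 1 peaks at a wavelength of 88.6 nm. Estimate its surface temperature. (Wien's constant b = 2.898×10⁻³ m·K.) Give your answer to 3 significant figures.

3.27×10^4 K

T = b/λ_max = 2.898×10⁻³ / (88.6×10⁻⁹) = 3.271×10^4 K.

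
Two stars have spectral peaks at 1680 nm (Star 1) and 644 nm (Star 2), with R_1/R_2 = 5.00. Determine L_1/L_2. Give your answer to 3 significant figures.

0.540

Wien's law gives T ∝ 1/λ_max, so T_1/T_2 = λ_2/λ_1 = 644/1680 = 0.3833.
Then L ∝ R²T⁴ gives L_1/L_2 = (5.00)² × (0.3833)⁴ = 25.00 × 0.02159 = 0.5398.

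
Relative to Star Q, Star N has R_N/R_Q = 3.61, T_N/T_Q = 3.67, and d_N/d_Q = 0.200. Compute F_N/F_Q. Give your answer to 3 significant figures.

L_N/L_Q = (R_N/R_Q)²(T_N/T_Q)⁴ = (3.61)² × (3.67)⁴ = 2364.
F_N/F_Q = (L_N/L_Q)/(d_N/d_Q)² = 2364 / (0.200)² = 5.910×10^4.

5.91×10^4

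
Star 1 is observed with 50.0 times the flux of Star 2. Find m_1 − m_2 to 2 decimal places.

m_1 − m_2 = −2.5 log₁₀(F_1/F_2) = −2.5 log₁₀(50.0) = −2.5 × (1.699) = -4.247.

-4.25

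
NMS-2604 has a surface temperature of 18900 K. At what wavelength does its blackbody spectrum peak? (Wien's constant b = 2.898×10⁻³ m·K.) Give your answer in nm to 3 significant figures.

153 nm

λ_max = b/T = 2.898×10⁻³ / 18900 = 1.53×10^-7 m = 153.3 nm.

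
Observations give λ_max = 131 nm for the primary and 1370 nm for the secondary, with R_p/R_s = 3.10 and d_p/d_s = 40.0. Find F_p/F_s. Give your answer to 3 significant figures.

Wien's law: T_p/T_s = λ_s/λ_p = 1370/131 = 10.46.
L_p/L_s = (R_p/R_s)²(T_p/T_s)⁴ = (3.10)²(10.46)⁴ = 1.150×10^5.
F_p/F_s = (L_p/L_s)/(d_p/d_s)² = 1.150×10^5/(40.0)² = 71.85.

71.8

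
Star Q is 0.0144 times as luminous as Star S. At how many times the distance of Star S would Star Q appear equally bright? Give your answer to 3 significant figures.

Equal flux requires L_Q/d_Q² = L_S/d_S², so d_Q/d_S = √(L_Q/L_S)
= √(0.0144) = 0.1200.

0.120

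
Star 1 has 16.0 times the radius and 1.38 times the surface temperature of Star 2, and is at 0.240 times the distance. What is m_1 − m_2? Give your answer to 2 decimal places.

L_1/L_2 = (16.0)²(1.38)⁴ = 928.4.
F_1/F_2 = (L_1/L_2)/(d_1/d_2)² = 928.4/0.05760 = 1.612×10^4.
m_1 − m_2 = −2.5 log₁₀(1.612×10^4) = -10.52.

-10.52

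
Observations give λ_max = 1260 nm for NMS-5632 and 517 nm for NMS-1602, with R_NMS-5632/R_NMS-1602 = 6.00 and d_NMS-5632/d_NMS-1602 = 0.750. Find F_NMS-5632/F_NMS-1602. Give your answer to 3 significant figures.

Wien's law: T_NMS-5632/T_NMS-1602 = λ_NMS-1602/λ_NMS-5632 = 517/1260 = 0.4103.
L_NMS-5632/L_NMS-1602 = (R_NMS-5632/R_NMS-1602)²(T_NMS-5632/T_NMS-1602)⁴ = (6.00)²(0.4103)⁴ = 1.020.
F_NMS-5632/F_NMS-1602 = (L_NMS-5632/L_NMS-1602)/(d_NMS-5632/d_NMS-1602)² = 1.020/(0.750)² = 1.814.

1.81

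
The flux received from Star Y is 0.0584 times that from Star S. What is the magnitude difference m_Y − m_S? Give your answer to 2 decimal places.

3.08

m_Y − m_S = −2.5 log₁₀(F_Y/F_S) = −2.5 log₁₀(0.0584) = −2.5 × (-1.234) = 3.084.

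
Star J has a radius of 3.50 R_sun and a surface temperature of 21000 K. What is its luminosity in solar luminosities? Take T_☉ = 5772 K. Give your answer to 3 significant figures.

2.15×10^3 solar luminosities

L/L_☉ = (R/R_☉)² (T/T_☉)⁴ = (3.50)² × (21000/5772)⁴
       = 12.25 × (3.638)⁴ = 12.25 × 175.2 = 2146.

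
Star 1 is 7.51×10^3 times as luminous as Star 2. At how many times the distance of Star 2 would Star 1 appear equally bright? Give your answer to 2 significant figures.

Equal flux requires L_1/d_1² = L_2/d_2², so d_1/d_2 = √(L_1/L_2)
= √(7.51×10^3) = 86.66.

87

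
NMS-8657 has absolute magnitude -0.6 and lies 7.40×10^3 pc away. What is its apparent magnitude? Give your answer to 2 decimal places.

m = M + 5 log₁₀(d/10 pc) = -0.6 + 5 log₁₀(7.40×10^3/10)
  = -0.6 + 5 × 2.869 = -0.6 + 14.35 = 13.75.

13.75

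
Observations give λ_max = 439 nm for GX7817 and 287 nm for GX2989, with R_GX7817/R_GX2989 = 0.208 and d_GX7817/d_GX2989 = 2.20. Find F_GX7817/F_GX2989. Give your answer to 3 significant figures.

0.00163

Wien's law: T_GX7817/T_GX2989 = λ_GX2989/λ_GX7817 = 287/439 = 0.6538.
L_GX7817/L_GX2989 = (R_GX7817/R_GX2989)²(T_GX7817/T_GX2989)⁴ = (0.208)²(0.6538)⁴ = 0.007903.
F_GX7817/F_GX2989 = (L_GX7817/L_GX2989)/(d_GX7817/d_GX2989)² = 0.007903/(2.20)² = 0.001633.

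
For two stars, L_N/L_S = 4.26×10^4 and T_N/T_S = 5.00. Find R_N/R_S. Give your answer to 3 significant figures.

8.26

L ∝ R²T⁴ gives R ∝ √L / T², so
R_N/R_S = √(4.26×10^4) / (5.00)² = 206.4 / 25.00 = 8.256.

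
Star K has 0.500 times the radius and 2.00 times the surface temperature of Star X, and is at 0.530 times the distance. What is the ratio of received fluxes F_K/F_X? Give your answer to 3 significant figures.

14.2

L_K/L_X = (R_K/R_X)²(T_K/T_X)⁴ = (0.500)² × (2.00)⁴ = 4.000.
F_K/F_X = (L_K/L_X)/(d_K/d_X)² = 4.000 / (0.530)² = 14.24.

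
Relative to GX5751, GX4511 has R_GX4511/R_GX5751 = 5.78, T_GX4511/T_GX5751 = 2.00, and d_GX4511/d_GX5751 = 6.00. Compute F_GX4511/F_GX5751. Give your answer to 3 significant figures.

14.8

L_GX4511/L_GX5751 = (R_GX4511/R_GX5751)²(T_GX4511/T_GX5751)⁴ = (5.78)² × (2.00)⁴ = 534.5.
F_GX4511/F_GX5751 = (L_GX4511/L_GX5751)/(d_GX4511/d_GX5751)² = 534.5 / (6.00)² = 14.85.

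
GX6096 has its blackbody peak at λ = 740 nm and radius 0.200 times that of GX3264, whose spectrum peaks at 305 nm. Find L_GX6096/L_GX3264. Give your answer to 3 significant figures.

Wien's law gives T ∝ 1/λ_max, so T_GX6096/T_GX3264 = λ_GX3264/λ_GX6096 = 305/740 = 0.4122.
Then L ∝ R²T⁴ gives L_GX6096/L_GX3264 = (0.200)² × (0.4122)⁴ = 0.04000 × 0.02886 = 0.001154.

0.00115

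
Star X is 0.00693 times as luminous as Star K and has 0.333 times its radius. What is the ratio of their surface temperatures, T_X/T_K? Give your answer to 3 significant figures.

0.500

L ∝ R²T⁴ gives T ∝ (L/R²)^(1/4), so
T_X/T_K = (0.00693 / 0.333²)^(1/4) = (0.06249)^(1/4) = 0.5000.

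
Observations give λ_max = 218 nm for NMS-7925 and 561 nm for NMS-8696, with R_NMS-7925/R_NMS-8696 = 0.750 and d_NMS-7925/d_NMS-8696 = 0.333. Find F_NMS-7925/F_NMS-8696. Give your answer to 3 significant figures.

222

Wien's law: T_NMS-7925/T_NMS-8696 = λ_NMS-8696/λ_NMS-7925 = 561/218 = 2.573.
L_NMS-7925/L_NMS-8696 = (R_NMS-7925/R_NMS-8696)²(T_NMS-7925/T_NMS-8696)⁴ = (0.750)²(2.573)⁴ = 24.67.
F_NMS-7925/F_NMS-8696 = (L_NMS-7925/L_NMS-8696)/(d_NMS-7925/d_NMS-8696)² = 24.67/(0.333)² = 222.5.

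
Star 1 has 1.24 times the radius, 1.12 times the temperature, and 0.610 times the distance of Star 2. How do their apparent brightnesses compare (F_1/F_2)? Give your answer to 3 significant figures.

6.50

L_1/L_2 = (R_1/R_2)²(T_1/T_2)⁴ = (1.24)² × (1.12)⁴ = 2.419.
F_1/F_2 = (L_1/L_2)/(d_1/d_2)² = 2.419 / (0.610)² = 6.502.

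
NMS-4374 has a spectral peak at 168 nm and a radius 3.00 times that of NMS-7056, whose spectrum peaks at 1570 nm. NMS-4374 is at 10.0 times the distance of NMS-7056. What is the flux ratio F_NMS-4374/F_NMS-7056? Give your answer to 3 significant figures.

Wien's law: T_NMS-4374/T_NMS-7056 = λ_NMS-7056/λ_NMS-4374 = 1570/168 = 9.345.
L_NMS-4374/L_NMS-7056 = (R_NMS-4374/R_NMS-7056)²(T_NMS-4374/T_NMS-7056)⁴ = (3.00)²(9.345)⁴ = 6.864×10^4.
F_NMS-4374/F_NMS-7056 = (L_NMS-4374/L_NMS-7056)/(d_NMS-4374/d_NMS-7056)² = 6.864×10^4/(10.0)² = 686.4.

686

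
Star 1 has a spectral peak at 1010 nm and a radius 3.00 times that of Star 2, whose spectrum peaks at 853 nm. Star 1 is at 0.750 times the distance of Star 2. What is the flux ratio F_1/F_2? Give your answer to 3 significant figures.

8.14

Wien's law: T_1/T_2 = λ_2/λ_1 = 853/1010 = 0.8446.
L_1/L_2 = (R_1/R_2)²(T_1/T_2)⁴ = (3.00)²(0.8446)⁴ = 4.579.
F_1/F_2 = (L_1/L_2)/(d_1/d_2)² = 4.579/(0.750)² = 8.140.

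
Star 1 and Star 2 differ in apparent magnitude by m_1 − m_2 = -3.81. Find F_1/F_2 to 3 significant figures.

F_1/F_2 = 10^(−(m_1 − m_2)/2.5) = 10^(3.81/2.5) = 10^1.524 = 33.42.

33.4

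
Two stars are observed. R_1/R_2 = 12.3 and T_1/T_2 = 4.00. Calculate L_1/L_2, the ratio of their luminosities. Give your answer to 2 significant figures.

3.9×10^4

From the Stefan–Boltzmann law, L ∝ R²T⁴, so
L_1/L_2 = (R_1/R_2)² (T_1/T_2)⁴ = (12.3)² × (4.00)⁴ = 151.3 × 256.0 = 3.873×10^4.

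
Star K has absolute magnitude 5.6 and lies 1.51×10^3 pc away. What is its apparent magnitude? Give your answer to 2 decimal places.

m = M + 5 log₁₀(d/10 pc) = 5.6 + 5 log₁₀(1.51×10^3/10)
  = 5.6 + 5 × 2.179 = 5.6 + 10.89 = 16.49.

16.49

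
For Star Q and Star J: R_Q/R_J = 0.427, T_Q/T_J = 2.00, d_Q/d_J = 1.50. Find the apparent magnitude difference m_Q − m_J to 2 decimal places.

-0.28

L_Q/L_J = (0.427)²(2.00)⁴ = 2.917.
F_Q/F_J = (L_Q/L_J)/(d_Q/d_J)² = 2.917/2.250 = 1.297.
m_Q − m_J = −2.5 log₁₀(1.297) = -0.28.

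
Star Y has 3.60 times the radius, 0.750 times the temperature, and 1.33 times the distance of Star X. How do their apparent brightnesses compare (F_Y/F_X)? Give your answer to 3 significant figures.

L_Y/L_X = (R_Y/R_X)²(T_Y/T_X)⁴ = (3.60)² × (0.750)⁴ = 4.101.
F_Y/F_X = (L_Y/L_X)/(d_Y/d_X)² = 4.101 / (1.33)² = 2.318.

2.32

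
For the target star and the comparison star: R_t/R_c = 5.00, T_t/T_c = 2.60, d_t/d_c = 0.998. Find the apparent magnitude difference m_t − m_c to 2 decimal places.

L_t/L_c = (5.00)²(2.60)⁴ = 1142.
F_t/F_c = (L_t/L_c)/(d_t/d_c)² = 1142/0.9960 = 1147.
m_t − m_c = −2.5 log₁₀(1147) = -7.65.

-7.65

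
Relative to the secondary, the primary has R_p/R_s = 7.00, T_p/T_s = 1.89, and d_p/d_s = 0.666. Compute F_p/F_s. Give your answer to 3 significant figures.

L_p/L_s = (R_p/R_s)²(T_p/T_s)⁴ = (7.00)² × (1.89)⁴ = 625.2.
F_p/F_s = (L_p/L_s)/(d_p/d_s)² = 625.2 / (0.666)² = 1410.

1.41×10^3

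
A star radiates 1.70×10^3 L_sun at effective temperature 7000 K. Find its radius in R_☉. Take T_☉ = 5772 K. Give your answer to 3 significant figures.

R/R_☉ = √(L/L_☉) / (T/T_☉)² = √(1.70×10^3) / (1.213)²
       = 41.23 / 1.471 = 28.03.

28.0 R_☉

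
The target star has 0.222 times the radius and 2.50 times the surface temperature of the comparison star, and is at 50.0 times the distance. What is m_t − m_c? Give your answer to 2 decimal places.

L_t/L_c = (0.222)²(2.50)⁴ = 1.925.
F_t/F_c = (L_t/L_c)/(d_t/d_c)² = 1.925/2500 = 7.701×10^-4.
m_t − m_c = −2.5 log₁₀(7.701×10^-4) = 7.78.

7.78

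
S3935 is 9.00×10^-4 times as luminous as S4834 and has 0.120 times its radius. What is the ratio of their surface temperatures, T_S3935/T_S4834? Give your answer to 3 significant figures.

0.500

L ∝ R²T⁴ gives T ∝ (L/R²)^(1/4), so
T_S3935/T_S4834 = (9.00×10^-4 / 0.120²)^(1/4) = (0.06250)^(1/4) = 0.5000.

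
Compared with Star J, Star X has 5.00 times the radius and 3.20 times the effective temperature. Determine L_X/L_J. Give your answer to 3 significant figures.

2.62×10^3

From the Stefan–Boltzmann law, L ∝ R²T⁴, so
L_X/L_J = (R_X/R_J)² (T_X/T_J)⁴ = (5.00)² × (3.20)⁴ = 25.00 × 104.9 = 2621.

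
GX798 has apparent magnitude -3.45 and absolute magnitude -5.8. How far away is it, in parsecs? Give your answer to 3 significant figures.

29.5 pc

m − M = 5 log₁₀(d/10 pc)
-3.45 − (-5.8) = 2.35 = 5 log₁₀(d/10)
d = 10 × 10^(2.35/5) = 10 × 10^0.470 = 29.51 pc.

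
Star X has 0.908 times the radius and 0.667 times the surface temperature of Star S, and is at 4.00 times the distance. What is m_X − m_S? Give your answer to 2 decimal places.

4.98

L_X/L_S = (0.908)²(0.667)⁴ = 0.1632.
F_X/F_S = (L_X/L_S)/(d_X/d_S)² = 0.1632/16.00 = 0.01020.
m_X − m_S = −2.5 log₁₀(0.01020) = 4.98.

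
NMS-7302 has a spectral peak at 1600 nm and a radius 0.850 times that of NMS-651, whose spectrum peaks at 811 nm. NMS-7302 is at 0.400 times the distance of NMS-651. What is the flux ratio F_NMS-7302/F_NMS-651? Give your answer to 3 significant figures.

0.298

Wien's law: T_NMS-7302/T_NMS-651 = λ_NMS-651/λ_NMS-7302 = 811/1600 = 0.5069.
L_NMS-7302/L_NMS-651 = (R_NMS-7302/R_NMS-651)²(T_NMS-7302/T_NMS-651)⁴ = (0.850)²(0.5069)⁴ = 0.04769.
F_NMS-7302/F_NMS-651 = (L_NMS-7302/L_NMS-651)/(d_NMS-7302/d_NMS-651)² = 0.04769/(0.400)² = 0.2981.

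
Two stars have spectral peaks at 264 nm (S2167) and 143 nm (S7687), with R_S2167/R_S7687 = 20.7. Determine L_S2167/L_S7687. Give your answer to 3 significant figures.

36.9

Wien's law gives T ∝ 1/λ_max, so T_S2167/T_S7687 = λ_S7687/λ_S2167 = 143/264 = 0.5417.
Then L ∝ R²T⁴ gives L_S2167/L_S7687 = (20.7)² × (0.5417)⁴ = 428.5 × 0.08609 = 36.89.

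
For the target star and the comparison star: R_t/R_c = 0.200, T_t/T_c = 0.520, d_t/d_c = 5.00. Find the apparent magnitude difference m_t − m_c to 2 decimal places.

L_t/L_c = (0.200)²(0.520)⁴ = 0.002925.
F_t/F_c = (L_t/L_c)/(d_t/d_c)² = 0.002925/25.00 = 1.170×10^-4.
m_t − m_c = −2.5 log₁₀(1.170×10^-4) = 9.83.

9.83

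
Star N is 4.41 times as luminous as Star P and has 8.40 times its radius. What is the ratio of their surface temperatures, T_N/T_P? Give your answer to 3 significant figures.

0.500

L ∝ R²T⁴ gives T ∝ (L/R²)^(1/4), so
T_N/T_P = (4.41 / 8.40²)^(1/4) = (0.06250)^(1/4) = 0.5000.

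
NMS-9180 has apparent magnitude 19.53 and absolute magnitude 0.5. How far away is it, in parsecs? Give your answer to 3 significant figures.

6.40×10^4 pc

m − M = 5 log₁₀(d/10 pc)
19.53 − (0.5) = 19.03 = 5 log₁₀(d/10)
d = 10 × 10^(19.03/5) = 10 × 10^3.806 = 6.397×10^4 pc.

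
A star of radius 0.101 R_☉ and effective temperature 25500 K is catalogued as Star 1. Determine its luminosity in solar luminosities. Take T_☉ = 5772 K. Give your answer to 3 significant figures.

L/L_☉ = (R/R_☉)² (T/T_☉)⁴ = (0.101)² × (25500/5772)⁴
       = 0.01020 × (4.418)⁴ = 0.01020 × 380.9 = 3.886.

3.89 solar luminosities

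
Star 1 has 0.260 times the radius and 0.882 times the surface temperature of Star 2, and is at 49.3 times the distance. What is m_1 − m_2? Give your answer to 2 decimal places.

L_1/L_2 = (0.260)²(0.882)⁴ = 0.04091.
F_1/F_2 = (L_1/L_2)/(d_1/d_2)² = 0.04091/2430 = 1.683×10^-5.
m_1 − m_2 = −2.5 log₁₀(1.683×10^-5) = 11.93.

11.93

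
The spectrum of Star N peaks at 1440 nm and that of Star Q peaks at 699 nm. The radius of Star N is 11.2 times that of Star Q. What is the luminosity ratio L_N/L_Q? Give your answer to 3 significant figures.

Wien's law gives T ∝ 1/λ_max, so T_N/T_Q = λ_Q/λ_N = 699/1440 = 0.4854.
Then L ∝ R²T⁴ gives L_N/L_Q = (11.2)² × (0.4854)⁴ = 125.4 × 0.05552 = 6.965.

6.96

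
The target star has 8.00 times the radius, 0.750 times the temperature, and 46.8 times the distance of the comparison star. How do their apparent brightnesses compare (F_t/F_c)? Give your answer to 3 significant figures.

L_t/L_c = (R_t/R_c)²(T_t/T_c)⁴ = (8.00)² × (0.750)⁴ = 20.25.
F_t/F_c = (L_t/L_c)/(d_t/d_c)² = 20.25 / (46.8)² = 0.009246.

0.00925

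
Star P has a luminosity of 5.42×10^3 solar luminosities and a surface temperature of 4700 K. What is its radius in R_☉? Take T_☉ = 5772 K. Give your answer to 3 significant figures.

R/R_☉ = √(L/L_☉) / (T/T_☉)² = √(5.42×10^3) / (0.8143)²
       = 73.62 / 0.6630 = 111.0.

111 R_☉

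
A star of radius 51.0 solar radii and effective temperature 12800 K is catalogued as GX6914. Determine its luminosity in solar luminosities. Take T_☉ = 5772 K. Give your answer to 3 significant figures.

L/L_☉ = (R/R_☉)² (T/T_☉)⁴ = (51.0)² × (12800/5772)⁴
       = 2601 × (2.218)⁴ = 2601 × 24.18 = 6.290×10^4.

6.29×10^4 solar luminosities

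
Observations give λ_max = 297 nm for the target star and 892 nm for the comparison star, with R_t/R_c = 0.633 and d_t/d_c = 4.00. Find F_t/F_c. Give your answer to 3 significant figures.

Wien's law: T_t/T_c = λ_c/λ_t = 892/297 = 3.003.
L_t/L_c = (R_t/R_c)²(T_t/T_c)⁴ = (0.633)²(3.003)⁴ = 32.60.
F_t/F_c = (L_t/L_c)/(d_t/d_c)² = 32.60/(4.00)² = 2.038.

2.04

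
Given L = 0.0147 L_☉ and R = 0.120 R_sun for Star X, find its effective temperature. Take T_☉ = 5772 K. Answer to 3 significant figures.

T/T_☉ = (L/L_☉)^(1/4) / (R/R_☉)^(1/2)
T = 5772 × (0.0147)^(1/4) / √(0.120) = 5772 × 0.3482 / 0.3464 = 5802 K.

5.80×10^3 K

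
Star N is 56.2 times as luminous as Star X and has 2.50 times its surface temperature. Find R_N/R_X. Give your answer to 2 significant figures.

1.2

L ∝ R²T⁴ gives R ∝ √L / T², so
R_N/R_X = √(56.2) / (2.50)² = 7.497 / 6.250 = 1.199.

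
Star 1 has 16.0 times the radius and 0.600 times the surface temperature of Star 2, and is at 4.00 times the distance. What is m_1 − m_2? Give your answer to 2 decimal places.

L_1/L_2 = (16.0)²(0.600)⁴ = 33.18.
F_1/F_2 = (L_1/L_2)/(d_1/d_2)² = 33.18/16.00 = 2.074.
m_1 − m_2 = −2.5 log₁₀(2.074) = -0.79.

-0.79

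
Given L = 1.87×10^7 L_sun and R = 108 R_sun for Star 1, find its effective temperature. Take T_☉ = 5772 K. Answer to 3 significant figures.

3.65×10^4 K

T/T_☉ = (L/L_☉)^(1/4) / (R/R_☉)^(1/2)
T = 5772 × (1.87×10^7)^(1/4) / √(108) = 5772 × 65.76 / 10.39 = 3.652×10^4 K.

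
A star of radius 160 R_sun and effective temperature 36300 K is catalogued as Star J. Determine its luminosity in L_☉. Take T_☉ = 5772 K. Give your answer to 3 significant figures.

4.00×10^7 L_☉

L/L_☉ = (R/R_☉)² (T/T_☉)⁴ = (160)² × (36300/5772)⁴
       = 2.560×10^4 × (6.289)⁴ = 2.560×10^4 × 1564 = 4.005×10^7.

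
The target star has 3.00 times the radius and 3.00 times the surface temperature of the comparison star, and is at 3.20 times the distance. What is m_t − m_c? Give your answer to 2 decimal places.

L_t/L_c = (3.00)²(3.00)⁴ = 729.0.
F_t/F_c = (L_t/L_c)/(d_t/d_c)² = 729.0/10.24 = 71.19.
m_t − m_c = −2.5 log₁₀(71.19) = -4.63.

-4.63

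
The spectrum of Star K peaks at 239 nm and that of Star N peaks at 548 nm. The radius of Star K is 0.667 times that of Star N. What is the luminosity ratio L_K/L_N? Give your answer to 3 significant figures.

Wien's law gives T ∝ 1/λ_max, so T_K/T_N = λ_N/λ_K = 548/239 = 2.293.
Then L ∝ R²T⁴ gives L_K/L_N = (0.667)² × (2.293)⁴ = 0.4449 × 27.64 = 12.30.

12.3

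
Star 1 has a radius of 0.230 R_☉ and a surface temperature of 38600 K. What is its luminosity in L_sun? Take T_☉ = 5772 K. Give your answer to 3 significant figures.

106 L_sun

L/L_☉ = (R/R_☉)² (T/T_☉)⁴ = (0.230)² × (38600/5772)⁴
       = 0.05290 × (6.687)⁴ = 0.05290 × 2000 = 105.8.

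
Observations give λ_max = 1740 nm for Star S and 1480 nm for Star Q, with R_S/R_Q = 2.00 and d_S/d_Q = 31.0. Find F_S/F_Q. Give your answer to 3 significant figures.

Wien's law: T_S/T_Q = λ_Q/λ_S = 1480/1740 = 0.8506.
L_S/L_Q = (R_S/R_Q)²(T_S/T_Q)⁴ = (2.00)²(0.8506)⁴ = 2.094.
F_S/F_Q = (L_S/L_Q)/(d_S/d_Q)² = 2.094/(31.0)² = 0.002179.

0.00218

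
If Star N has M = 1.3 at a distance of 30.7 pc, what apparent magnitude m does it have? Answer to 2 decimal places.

3.74

m = M + 5 log₁₀(d/10 pc) = 1.3 + 5 log₁₀(30.7/10)
  = 1.3 + 5 × 0.487 = 1.3 + 2.44 = 3.74.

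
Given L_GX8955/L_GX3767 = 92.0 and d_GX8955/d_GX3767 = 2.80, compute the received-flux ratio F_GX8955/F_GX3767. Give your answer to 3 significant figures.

11.7

F = L/(4πd²), so F_GX8955/F_GX3767 = (L_GX8955/L_GX3767) / (d_GX8955/d_GX3767)²
= 92.0 / (2.80)² = 92.0 / 7.840 = 11.73.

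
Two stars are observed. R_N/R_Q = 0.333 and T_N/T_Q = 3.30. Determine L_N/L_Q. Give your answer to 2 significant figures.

From the Stefan–Boltzmann law, L ∝ R²T⁴, so
L_N/L_Q = (R_N/R_Q)² (T_N/T_Q)⁴ = (0.333)² × (3.30)⁴ = 0.1109 × 118.6 = 13.15.

13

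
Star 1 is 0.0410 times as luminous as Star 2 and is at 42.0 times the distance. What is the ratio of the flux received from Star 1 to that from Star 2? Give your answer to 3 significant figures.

F = L/(4πd²), so F_1/F_2 = (L_1/L_2) / (d_1/d_2)²
= 0.0410 / (42.0)² = 0.0410 / 1764 = 2.324×10^-5.

2.32×10^-5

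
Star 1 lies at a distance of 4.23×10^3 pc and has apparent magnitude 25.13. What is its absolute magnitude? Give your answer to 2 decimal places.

M = m − 5 log₁₀(d/10 pc) = 25.13 − 5 log₁₀(4.23×10^3/10)
  = 25.13 − 5 × 2.626 = 25.13 − 13.13 = 12.00.

12.00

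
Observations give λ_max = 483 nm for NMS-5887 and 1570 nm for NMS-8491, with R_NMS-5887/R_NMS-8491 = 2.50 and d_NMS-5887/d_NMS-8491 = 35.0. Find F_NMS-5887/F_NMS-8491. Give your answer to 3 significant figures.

Wien's law: T_NMS-5887/T_NMS-8491 = λ_NMS-8491/λ_NMS-5887 = 1570/483 = 3.251.
L_NMS-5887/L_NMS-8491 = (R_NMS-5887/R_NMS-8491)²(T_NMS-5887/T_NMS-8491)⁴ = (2.50)²(3.251)⁴ = 697.7.
F_NMS-5887/F_NMS-8491 = (L_NMS-5887/L_NMS-8491)/(d_NMS-5887/d_NMS-8491)² = 697.7/(35.0)² = 0.5696.

0.570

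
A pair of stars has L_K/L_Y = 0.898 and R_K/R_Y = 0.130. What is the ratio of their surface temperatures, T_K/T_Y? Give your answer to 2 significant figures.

2.7

L ∝ R²T⁴ gives T ∝ (L/R²)^(1/4), so
T_K/T_Y = (0.898 / 0.130²)^(1/4) = (53.14)^(1/4) = 2.700.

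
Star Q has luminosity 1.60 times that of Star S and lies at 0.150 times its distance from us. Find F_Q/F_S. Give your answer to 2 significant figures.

71

F = L/(4πd²), so F_Q/F_S = (L_Q/L_S) / (d_Q/d_S)²
= 1.60 / (0.150)² = 1.60 / 0.02250 = 71.11.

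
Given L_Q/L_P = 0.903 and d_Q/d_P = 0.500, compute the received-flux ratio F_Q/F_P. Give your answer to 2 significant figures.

3.6

F = L/(4πd²), so F_Q/F_P = (L_Q/L_P) / (d_Q/d_P)²
= 0.903 / (0.500)² = 0.903 / 0.2500 = 3.612.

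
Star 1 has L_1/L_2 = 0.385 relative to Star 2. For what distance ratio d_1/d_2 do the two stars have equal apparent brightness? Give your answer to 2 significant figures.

Equal flux requires L_1/d_1² = L_2/d_2², so d_1/d_2 = √(L_1/L_2)
= √(0.385) = 0.6205.

0.62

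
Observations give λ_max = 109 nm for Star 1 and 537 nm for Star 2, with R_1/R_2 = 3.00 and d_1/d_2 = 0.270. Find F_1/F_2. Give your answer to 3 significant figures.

7.27×10^4

Wien's law: T_1/T_2 = λ_2/λ_1 = 537/109 = 4.927.
L_1/L_2 = (R_1/R_2)²(T_1/T_2)⁴ = (3.00)²(4.927)⁴ = 5302.
F_1/F_2 = (L_1/L_2)/(d_1/d_2)² = 5302/(0.270)² = 7.273×10^4.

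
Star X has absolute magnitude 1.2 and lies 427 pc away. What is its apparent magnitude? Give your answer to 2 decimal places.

9.35

m = M + 5 log₁₀(d/10 pc) = 1.2 + 5 log₁₀(427/10)
  = 1.2 + 5 × 1.630 = 1.2 + 8.15 = 9.35.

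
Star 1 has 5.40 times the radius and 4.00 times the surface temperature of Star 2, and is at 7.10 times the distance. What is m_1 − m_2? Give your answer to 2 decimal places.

-5.43

L_1/L_2 = (5.40)²(4.00)⁴ = 7465.
F_1/F_2 = (L_1/L_2)/(d_1/d_2)² = 7465/50.41 = 148.1.
m_1 − m_2 = −2.5 log₁₀(148.1) = -5.43.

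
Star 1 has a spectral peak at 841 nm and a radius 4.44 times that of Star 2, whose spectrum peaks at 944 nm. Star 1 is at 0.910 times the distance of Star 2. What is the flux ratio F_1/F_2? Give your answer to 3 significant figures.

Wien's law: T_1/T_2 = λ_2/λ_1 = 944/841 = 1.122.
L_1/L_2 = (R_1/R_2)²(T_1/T_2)⁴ = (4.44)²(1.122)⁴ = 31.29.
F_1/F_2 = (L_1/L_2)/(d_1/d_2)² = 31.29/(0.910)² = 37.79.

37.8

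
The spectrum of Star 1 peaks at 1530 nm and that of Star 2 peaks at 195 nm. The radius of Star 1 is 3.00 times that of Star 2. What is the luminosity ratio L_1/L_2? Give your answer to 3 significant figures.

Wien's law gives T ∝ 1/λ_max, so T_1/T_2 = λ_2/λ_1 = 195/1530 = 0.1275.
Then L ∝ R²T⁴ gives L_1/L_2 = (3.00)² × (0.1275)⁴ = 9.000 × 2.639×10^-4 = 0.002375.

0.00237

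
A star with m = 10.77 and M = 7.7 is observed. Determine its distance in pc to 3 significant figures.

41.1 pc

m − M = 5 log₁₀(d/10 pc)
10.77 − (7.7) = 3.07 = 5 log₁₀(d/10)
d = 10 × 10^(3.07/5) = 10 × 10^0.614 = 41.11 pc.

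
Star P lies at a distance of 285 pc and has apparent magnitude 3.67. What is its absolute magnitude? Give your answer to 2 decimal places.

-3.60

M = m − 5 log₁₀(d/10 pc) = 3.67 − 5 log₁₀(285/10)
  = 3.67 − 5 × 1.455 = 3.67 − 7.27 = -3.60.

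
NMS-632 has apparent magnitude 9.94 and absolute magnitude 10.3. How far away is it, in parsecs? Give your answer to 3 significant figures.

8.47 pc

m − M = 5 log₁₀(d/10 pc)
9.94 − (10.3) = -0.36 = 5 log₁₀(d/10)
d = 10 × 10^(-0.36/5) = 10 × 10^-0.072 = 8.472 pc.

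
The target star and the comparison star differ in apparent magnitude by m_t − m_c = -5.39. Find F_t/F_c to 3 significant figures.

143

F_t/F_c = 10^(−(m_t − m_c)/2.5) = 10^(5.39/2.5) = 10^2.156 = 143.2.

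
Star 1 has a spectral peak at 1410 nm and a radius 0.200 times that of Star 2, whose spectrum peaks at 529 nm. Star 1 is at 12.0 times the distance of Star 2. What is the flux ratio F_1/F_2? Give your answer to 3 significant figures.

Wien's law: T_1/T_2 = λ_2/λ_1 = 529/1410 = 0.3752.
L_1/L_2 = (R_1/R_2)²(T_1/T_2)⁴ = (0.200)²(0.3752)⁴ = 7.925×10^-4.
F_1/F_2 = (L_1/L_2)/(d_1/d_2)² = 7.925×10^-4/(12.0)² = 5.504×10^-6.

5.50×10^-6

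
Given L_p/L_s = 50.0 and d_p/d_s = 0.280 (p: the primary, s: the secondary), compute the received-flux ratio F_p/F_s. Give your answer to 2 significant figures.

6.4×10^2

F = L/(4πd²), so F_p/F_s = (L_p/L_s) / (d_p/d_s)²
= 50.0 / (0.280)² = 50.0 / 0.07840 = 637.8.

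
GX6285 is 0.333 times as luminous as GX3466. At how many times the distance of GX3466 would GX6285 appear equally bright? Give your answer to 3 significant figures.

Equal flux requires L_GX6285/d_GX6285² = L_GX3466/d_GX3466², so d_GX6285/d_GX3466 = √(L_GX6285/L_GX3466)
= √(0.333) = 0.5771.

0.577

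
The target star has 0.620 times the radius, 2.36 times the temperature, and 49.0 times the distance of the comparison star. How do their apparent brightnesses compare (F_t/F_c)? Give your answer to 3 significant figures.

L_t/L_c = (R_t/R_c)²(T_t/T_c)⁴ = (0.620)² × (2.36)⁴ = 11.92.
F_t/F_c = (L_t/L_c)/(d_t/d_c)² = 11.92 / (49.0)² = 0.004966.

0.00497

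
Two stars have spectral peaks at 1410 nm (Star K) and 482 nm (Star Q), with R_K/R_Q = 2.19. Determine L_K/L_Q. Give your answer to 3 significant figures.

0.0655

Wien's law gives T ∝ 1/λ_max, so T_K/T_Q = λ_Q/λ_K = 482/1410 = 0.3418.
Then L ∝ R²T⁴ gives L_K/L_Q = (2.19)² × (0.3418)⁴ = 4.796 × 0.01366 = 0.06549.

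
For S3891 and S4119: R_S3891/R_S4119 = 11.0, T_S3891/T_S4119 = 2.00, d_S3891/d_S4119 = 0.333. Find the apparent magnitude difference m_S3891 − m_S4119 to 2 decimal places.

L_S3891/L_S4119 = (11.0)²(2.00)⁴ = 1936.
F_S3891/F_S4119 = (L_S3891/L_S4119)/(d_S3891/d_S4119)² = 1936/0.1109 = 1.746×10^4.
m_S3891 − m_S4119 = −2.5 log₁₀(1.746×10^4) = -10.61.

-10.61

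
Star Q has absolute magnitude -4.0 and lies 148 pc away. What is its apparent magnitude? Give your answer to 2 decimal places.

m = M + 5 log₁₀(d/10 pc) = -4.0 + 5 log₁₀(148/10)
  = -4.0 + 5 × 1.170 = -4.0 + 5.85 = 1.85.

1.85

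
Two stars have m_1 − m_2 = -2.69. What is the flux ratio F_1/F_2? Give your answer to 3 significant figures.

11.9

F_1/F_2 = 10^(−(m_1 − m_2)/2.5) = 10^(2.69/2.5) = 10^1.076 = 11.91.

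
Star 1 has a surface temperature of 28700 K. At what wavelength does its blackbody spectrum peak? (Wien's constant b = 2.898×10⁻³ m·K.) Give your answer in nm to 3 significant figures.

λ_max = b/T = 2.898×10⁻³ / 28700 = 1.01×10^-7 m = 101.0 nm.

101 nm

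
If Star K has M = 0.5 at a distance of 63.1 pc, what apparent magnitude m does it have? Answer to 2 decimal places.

m = M + 5 log₁₀(d/10 pc) = 0.5 + 5 log₁₀(63.1/10)
  = 0.5 + 5 × 0.800 = 0.5 + 4.00 = 4.50.

4.50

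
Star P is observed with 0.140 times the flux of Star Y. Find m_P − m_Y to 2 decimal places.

2.13

m_P − m_Y = −2.5 log₁₀(F_P/F_Y) = −2.5 log₁₀(0.140) = −2.5 × (-0.854) = 2.135.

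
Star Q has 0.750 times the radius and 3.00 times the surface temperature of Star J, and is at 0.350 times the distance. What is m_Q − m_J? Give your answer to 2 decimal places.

-6.43

L_Q/L_J = (0.750)²(3.00)⁴ = 45.56.
F_Q/F_J = (L_Q/L_J)/(d_Q/d_J)² = 45.56/0.1225 = 371.9.
m_Q − m_J = −2.5 log₁₀(371.9) = -6.43.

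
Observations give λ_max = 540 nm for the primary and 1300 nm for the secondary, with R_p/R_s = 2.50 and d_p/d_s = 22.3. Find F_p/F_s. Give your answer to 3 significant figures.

Wien's law: T_p/T_s = λ_s/λ_p = 1300/540 = 2.407.
L_p/L_s = (R_p/R_s)²(T_p/T_s)⁴ = (2.50)²(2.407)⁴ = 209.9.
F_p/F_s = (L_p/L_s)/(d_p/d_s)² = 209.9/(22.3)² = 0.4222.

0.422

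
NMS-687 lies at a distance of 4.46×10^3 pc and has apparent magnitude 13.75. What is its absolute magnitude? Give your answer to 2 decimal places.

0.50

M = m − 5 log₁₀(d/10 pc) = 13.75 − 5 log₁₀(4.46×10^3/10)
  = 13.75 − 5 × 2.649 = 13.75 − 13.25 = 0.50.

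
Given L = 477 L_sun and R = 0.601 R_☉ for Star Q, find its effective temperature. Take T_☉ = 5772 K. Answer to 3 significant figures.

3.48×10^4 K

T/T_☉ = (L/L_☉)^(1/4) / (R/R_☉)^(1/2)
T = 5772 × (477)^(1/4) / √(0.601) = 5772 × 4.673 / 0.7752 = 3.480×10^4 K.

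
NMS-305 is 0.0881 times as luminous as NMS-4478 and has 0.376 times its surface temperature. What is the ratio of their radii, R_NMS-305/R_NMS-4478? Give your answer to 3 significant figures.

L ∝ R²T⁴ gives R ∝ √L / T², so
R_NMS-305/R_NMS-4478 = √(0.0881) / (0.376)² = 0.2968 / 0.1414 = 2.099.

2.10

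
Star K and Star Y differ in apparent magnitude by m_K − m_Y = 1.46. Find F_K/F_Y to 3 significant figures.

0.261

F_K/F_Y = 10^(−(m_K − m_Y)/2.5) = 10^(-1.46/2.5) = 10^-0.584 = 0.2606.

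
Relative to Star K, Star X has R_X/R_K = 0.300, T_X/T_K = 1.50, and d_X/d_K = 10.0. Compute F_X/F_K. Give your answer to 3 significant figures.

0.00456

L_X/L_K = (R_X/R_K)²(T_X/T_K)⁴ = (0.300)² × (1.50)⁴ = 0.4556.
F_X/F_K = (L_X/L_K)/(d_X/d_K)² = 0.4556 / (10.0)² = 0.004556.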